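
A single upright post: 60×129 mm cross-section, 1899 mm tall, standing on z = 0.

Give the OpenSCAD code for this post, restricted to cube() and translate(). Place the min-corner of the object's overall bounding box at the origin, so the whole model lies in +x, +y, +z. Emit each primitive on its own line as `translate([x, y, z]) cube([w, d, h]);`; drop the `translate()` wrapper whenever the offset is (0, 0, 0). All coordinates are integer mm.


cube([60, 129, 1899]);


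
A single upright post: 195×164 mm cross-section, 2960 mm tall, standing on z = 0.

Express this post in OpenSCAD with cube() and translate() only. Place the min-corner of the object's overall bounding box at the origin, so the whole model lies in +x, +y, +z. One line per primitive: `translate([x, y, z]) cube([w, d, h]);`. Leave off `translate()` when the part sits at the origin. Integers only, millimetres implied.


cube([195, 164, 2960]);


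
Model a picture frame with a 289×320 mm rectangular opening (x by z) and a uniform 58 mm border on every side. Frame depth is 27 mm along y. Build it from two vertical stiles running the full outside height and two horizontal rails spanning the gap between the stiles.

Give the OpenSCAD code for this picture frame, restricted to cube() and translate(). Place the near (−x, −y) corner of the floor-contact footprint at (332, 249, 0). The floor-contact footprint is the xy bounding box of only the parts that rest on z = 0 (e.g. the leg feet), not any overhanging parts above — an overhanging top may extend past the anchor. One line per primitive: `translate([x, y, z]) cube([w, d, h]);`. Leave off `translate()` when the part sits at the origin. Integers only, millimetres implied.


translate([332, 249, 0]) cube([58, 27, 436]);
translate([679, 249, 0]) cube([58, 27, 436]);
translate([390, 249, 0]) cube([289, 27, 58]);
translate([390, 249, 378]) cube([289, 27, 58]);


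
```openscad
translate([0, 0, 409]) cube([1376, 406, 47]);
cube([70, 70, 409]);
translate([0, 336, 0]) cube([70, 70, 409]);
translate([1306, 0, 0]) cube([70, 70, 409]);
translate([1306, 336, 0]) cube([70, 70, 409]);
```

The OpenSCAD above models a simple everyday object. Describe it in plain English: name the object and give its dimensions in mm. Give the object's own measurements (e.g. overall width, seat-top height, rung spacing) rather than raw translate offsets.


A bench: a 1376×406 mm seat slab, 47 mm thick, top at z = 456 mm, on four 70×70 mm square legs flush with the seat corners and standing on z = 0.


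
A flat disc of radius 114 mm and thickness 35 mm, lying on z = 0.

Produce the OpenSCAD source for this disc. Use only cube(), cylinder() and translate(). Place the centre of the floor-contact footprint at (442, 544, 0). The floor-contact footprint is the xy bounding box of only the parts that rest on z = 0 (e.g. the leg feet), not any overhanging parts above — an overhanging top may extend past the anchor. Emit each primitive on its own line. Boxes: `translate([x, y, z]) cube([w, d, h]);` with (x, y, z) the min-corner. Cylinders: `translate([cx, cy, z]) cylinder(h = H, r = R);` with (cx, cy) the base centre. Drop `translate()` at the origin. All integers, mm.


translate([442, 544, 0]) cylinder(h = 35, r = 114);


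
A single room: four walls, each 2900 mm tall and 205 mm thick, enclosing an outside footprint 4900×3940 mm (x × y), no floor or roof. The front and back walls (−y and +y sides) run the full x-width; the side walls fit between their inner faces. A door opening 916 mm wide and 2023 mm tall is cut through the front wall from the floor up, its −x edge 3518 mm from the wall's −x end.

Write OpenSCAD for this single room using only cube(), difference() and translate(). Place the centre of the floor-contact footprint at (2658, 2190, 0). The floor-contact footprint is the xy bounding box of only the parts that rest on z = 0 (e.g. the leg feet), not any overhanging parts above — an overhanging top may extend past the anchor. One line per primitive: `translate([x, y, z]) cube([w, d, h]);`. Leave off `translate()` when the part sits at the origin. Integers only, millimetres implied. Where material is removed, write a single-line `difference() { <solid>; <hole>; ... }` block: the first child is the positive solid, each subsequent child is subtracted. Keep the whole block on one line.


difference() { translate([208, 220, 0]) cube([4900, 205, 2900]); translate([3726, 220, 0]) cube([916, 205, 2023]); }
translate([208, 3955, 0]) cube([4900, 205, 2900]);
translate([208, 425, 0]) cube([205, 3530, 2900]);
translate([4903, 425, 0]) cube([205, 3530, 2900]);


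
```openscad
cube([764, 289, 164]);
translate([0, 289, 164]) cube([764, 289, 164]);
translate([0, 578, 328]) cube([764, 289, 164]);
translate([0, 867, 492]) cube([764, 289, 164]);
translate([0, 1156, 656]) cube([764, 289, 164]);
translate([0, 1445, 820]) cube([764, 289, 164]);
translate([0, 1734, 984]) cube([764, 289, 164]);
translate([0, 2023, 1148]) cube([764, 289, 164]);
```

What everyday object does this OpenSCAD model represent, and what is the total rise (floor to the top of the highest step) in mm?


A staircase. The total rise is 1312 mm.

8 identical blocks, each offset up and back from the previous — a staircase. Each step is 164 mm tall and there are 8 of them, so the total rise is 8 × 164 = 1312 mm.


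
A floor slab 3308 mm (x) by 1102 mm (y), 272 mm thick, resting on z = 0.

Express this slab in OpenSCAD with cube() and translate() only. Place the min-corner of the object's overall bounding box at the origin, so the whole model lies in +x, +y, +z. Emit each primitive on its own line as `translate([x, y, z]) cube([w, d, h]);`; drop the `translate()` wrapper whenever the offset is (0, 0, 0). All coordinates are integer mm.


cube([3308, 1102, 272]);


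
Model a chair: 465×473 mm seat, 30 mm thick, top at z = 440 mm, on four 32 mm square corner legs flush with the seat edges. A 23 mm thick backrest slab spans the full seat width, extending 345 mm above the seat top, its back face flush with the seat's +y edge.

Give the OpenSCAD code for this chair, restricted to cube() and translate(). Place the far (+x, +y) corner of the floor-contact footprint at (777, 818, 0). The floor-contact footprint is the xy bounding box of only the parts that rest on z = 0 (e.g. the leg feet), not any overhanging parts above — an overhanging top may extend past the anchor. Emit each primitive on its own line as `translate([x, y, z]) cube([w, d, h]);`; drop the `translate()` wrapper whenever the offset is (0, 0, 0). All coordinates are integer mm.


translate([312, 345, 410]) cube([465, 473, 30]);
translate([312, 345, 0]) cube([32, 32, 410]);
translate([745, 345, 0]) cube([32, 32, 410]);
translate([312, 786, 0]) cube([32, 32, 410]);
translate([745, 786, 0]) cube([32, 32, 410]);
translate([312, 795, 440]) cube([465, 23, 345]);


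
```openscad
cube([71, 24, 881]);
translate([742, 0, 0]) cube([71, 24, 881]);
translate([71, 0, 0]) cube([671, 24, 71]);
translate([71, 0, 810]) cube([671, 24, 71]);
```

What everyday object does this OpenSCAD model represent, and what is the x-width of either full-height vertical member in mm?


A picture frame. The border width is 71 mm.

Four thin pieces enclosing a rectangular opening — a picture frame. The two full-height stiles are 881 mm tall; the top rail sits at z = 810 and is 71 mm tall, so the border above the opening is 881 − 810 = 71 mm, matching the stile x-width.


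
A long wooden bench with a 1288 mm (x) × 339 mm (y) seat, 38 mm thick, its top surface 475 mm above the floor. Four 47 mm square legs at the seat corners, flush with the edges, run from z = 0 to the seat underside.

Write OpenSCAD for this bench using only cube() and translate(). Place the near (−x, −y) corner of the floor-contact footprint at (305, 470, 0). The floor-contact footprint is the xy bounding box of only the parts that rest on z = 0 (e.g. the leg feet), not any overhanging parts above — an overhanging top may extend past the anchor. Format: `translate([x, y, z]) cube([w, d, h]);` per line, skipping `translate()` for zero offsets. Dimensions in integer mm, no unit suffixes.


// leg_h = 475 − 38 = 437
translate([305, 470, 437]) cube([1288, 339, 38]);
translate([305, 470, 0]) cube([47, 47, 437]);
translate([305, 762, 0]) cube([47, 47, 437]);
translate([1546, 470, 0]) cube([47, 47, 437]);
translate([1546, 762, 0]) cube([47, 47, 437]);


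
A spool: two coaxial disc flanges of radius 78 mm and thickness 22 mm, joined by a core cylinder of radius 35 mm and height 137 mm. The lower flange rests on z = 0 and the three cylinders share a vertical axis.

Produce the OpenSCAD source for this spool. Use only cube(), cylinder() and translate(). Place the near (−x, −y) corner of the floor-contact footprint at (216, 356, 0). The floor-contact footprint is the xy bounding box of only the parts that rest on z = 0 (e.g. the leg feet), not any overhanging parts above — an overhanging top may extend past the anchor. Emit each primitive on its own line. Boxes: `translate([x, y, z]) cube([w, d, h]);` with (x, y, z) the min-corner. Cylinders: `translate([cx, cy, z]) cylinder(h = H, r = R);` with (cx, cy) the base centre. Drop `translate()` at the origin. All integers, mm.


translate([294, 434, 0]) cylinder(h = 22, r = 78);
translate([294, 434, 22]) cylinder(h = 137, r = 35);
translate([294, 434, 159]) cylinder(h = 22, r = 78);


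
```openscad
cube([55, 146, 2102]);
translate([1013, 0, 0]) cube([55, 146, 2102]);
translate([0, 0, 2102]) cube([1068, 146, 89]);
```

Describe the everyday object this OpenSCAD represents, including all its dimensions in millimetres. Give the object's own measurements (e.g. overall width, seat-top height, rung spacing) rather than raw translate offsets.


A door frame. The clear opening is 958 mm wide and 2102 mm high. Two 55 mm wide jambs, 146 mm deep, stand either side of the opening from the floor to the top of the opening. A 89 mm thick head sits across the top of both jambs, spanning the full outside width of the frame.


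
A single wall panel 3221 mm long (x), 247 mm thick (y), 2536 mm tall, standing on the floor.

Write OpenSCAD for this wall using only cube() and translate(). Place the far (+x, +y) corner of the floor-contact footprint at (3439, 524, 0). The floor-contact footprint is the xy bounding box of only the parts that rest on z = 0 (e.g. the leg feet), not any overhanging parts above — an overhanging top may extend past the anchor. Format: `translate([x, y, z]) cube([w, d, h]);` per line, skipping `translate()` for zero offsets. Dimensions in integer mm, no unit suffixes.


translate([218, 277, 0]) cube([3221, 247, 2536]);


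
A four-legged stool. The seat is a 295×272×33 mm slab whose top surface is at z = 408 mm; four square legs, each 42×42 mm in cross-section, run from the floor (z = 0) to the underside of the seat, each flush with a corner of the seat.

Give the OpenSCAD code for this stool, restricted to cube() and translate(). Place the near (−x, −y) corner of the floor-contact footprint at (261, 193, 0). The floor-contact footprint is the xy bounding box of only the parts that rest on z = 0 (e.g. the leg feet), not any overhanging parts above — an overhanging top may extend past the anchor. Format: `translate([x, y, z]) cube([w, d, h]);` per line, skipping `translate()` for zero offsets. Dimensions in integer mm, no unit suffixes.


// leg_h = 408 - 33 = 375
translate([261, 193, 375]) cube([295, 272, 33]);
translate([261, 193, 0]) cube([42, 42, 375]);
translate([514, 193, 0]) cube([42, 42, 375]);
translate([261, 423, 0]) cube([42, 42, 375]);
translate([514, 423, 0]) cube([42, 42, 375]);


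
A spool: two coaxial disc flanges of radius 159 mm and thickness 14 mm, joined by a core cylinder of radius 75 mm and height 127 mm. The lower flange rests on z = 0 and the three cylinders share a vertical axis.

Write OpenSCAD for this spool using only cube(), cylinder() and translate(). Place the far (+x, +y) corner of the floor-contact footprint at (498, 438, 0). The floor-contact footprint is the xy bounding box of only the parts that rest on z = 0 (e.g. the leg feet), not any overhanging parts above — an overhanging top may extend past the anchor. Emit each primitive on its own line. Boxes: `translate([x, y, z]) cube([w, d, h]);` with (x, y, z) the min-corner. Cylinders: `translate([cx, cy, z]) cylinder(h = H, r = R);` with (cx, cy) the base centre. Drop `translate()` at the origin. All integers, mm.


translate([339, 279, 0]) cylinder(h = 14, r = 159);
translate([339, 279, 14]) cylinder(h = 127, r = 75);
translate([339, 279, 141]) cylinder(h = 14, r = 159);


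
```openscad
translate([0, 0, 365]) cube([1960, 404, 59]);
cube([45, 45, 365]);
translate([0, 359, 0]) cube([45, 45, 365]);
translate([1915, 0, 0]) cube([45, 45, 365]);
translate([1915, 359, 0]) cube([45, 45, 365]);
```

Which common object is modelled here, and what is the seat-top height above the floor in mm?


A bench. The seat-top height is 424 mm.

A long slab on four corner posts — a bench. The slab sits at z = 365 with thickness 59, so the top is 365 + 59 = 424 mm.


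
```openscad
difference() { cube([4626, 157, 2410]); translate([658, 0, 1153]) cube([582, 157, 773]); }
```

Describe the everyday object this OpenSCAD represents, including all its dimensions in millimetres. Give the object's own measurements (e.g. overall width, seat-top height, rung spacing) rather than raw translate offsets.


A wall 4626 mm long (x), 157 mm thick (y), 2410 mm tall, with a rectangular window opening cut through it. The opening is 582 mm wide and 773 mm tall; its sill is at z = 1153 mm and its near (−x) edge is 658 mm from the wall's −x end. The opening passes through the full wall thickness.


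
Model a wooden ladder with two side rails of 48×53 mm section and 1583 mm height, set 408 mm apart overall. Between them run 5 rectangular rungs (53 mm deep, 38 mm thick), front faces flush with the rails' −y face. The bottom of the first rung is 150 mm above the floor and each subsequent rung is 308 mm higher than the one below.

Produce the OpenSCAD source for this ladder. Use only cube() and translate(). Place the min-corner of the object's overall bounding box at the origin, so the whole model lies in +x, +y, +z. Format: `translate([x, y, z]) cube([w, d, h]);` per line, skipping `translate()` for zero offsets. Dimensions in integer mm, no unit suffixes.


// rung span = 408 - 2*48 = 312
// rung[k] z = 150 + k*308
cube([48, 53, 1583]);
translate([360, 0, 0]) cube([48, 53, 1583]);
translate([48, 0, 150]) cube([312, 53, 38]);
translate([48, 0, 458]) cube([312, 53, 38]);
translate([48, 0, 766]) cube([312, 53, 38]);
translate([48, 0, 1074]) cube([312, 53, 38]);
translate([48, 0, 1382]) cube([312, 53, 38]);


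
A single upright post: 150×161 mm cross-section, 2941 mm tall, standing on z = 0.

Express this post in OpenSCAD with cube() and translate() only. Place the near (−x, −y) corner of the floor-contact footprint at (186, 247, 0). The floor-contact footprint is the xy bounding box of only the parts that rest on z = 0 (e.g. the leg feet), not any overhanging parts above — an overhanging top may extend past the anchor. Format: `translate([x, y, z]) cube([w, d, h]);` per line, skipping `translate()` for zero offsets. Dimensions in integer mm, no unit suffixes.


translate([186, 247, 0]) cube([150, 161, 2941]);


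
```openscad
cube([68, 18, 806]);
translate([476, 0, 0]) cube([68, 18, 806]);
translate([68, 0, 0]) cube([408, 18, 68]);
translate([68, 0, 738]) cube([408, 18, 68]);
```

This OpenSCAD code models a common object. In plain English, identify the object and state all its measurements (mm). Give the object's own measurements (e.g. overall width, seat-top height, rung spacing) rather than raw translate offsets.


A rectangular picture frame lying in the x–z plane (depth along y). The opening is 408 mm wide (x) by 670 mm tall (z), surrounded by a border 68 mm wide on all four sides. The frame is 18 mm deep and is made of two full-height vertical stiles with two horizontal rails fitted between them.


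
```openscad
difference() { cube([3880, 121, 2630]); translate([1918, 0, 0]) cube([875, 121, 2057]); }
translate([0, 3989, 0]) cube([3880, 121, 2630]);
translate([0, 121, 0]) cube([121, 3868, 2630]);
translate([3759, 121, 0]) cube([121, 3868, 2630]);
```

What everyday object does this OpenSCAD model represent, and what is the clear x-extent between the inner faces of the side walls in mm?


A single room. The interior width is 3638 mm.

Four walls enclosing a rectangle with a door in the front wall — a room. Outside width 3880 minus two 121 mm walls gives 3638 mm.


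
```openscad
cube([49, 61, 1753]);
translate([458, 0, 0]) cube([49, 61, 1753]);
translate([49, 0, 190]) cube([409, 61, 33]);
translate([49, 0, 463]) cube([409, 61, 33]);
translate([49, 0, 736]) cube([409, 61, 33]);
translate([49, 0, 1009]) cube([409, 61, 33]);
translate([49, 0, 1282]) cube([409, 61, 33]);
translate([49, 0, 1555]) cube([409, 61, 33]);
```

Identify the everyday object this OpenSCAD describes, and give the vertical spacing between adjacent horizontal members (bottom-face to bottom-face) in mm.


A ladder. The rung spacing is 273 mm.

Two tall 49×61 posts with 6 short bars between them — a ladder. Adjacent rungs sit at z = 190 and z = 463, so the spacing is 463 − 190 = 273 mm.


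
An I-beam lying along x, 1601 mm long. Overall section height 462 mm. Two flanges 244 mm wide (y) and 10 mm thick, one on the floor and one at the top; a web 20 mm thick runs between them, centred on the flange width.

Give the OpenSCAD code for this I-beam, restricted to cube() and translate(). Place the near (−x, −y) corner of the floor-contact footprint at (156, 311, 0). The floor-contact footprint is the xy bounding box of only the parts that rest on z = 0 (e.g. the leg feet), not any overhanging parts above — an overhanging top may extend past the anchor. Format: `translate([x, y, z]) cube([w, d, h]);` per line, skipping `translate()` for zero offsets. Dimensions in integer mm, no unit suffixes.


translate([156, 311, 0]) cube([1601, 244, 10]);
translate([156, 423, 10]) cube([1601, 20, 442]);
translate([156, 311, 452]) cube([1601, 244, 10]);


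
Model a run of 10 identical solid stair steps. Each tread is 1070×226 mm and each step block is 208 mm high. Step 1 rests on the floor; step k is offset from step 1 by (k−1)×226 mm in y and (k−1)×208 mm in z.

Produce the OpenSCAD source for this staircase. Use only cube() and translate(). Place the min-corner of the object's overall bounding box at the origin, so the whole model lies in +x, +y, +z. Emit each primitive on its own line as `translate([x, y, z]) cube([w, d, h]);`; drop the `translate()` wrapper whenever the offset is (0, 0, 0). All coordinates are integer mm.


cube([1070, 226, 208]);
translate([0, 226, 208]) cube([1070, 226, 208]);
translate([0, 452, 416]) cube([1070, 226, 208]);
translate([0, 678, 624]) cube([1070, 226, 208]);
translate([0, 904, 832]) cube([1070, 226, 208]);
translate([0, 1130, 1040]) cube([1070, 226, 208]);
translate([0, 1356, 1248]) cube([1070, 226, 208]);
translate([0, 1582, 1456]) cube([1070, 226, 208]);
translate([0, 1808, 1664]) cube([1070, 226, 208]);
translate([0, 2034, 1872]) cube([1070, 226, 208]);


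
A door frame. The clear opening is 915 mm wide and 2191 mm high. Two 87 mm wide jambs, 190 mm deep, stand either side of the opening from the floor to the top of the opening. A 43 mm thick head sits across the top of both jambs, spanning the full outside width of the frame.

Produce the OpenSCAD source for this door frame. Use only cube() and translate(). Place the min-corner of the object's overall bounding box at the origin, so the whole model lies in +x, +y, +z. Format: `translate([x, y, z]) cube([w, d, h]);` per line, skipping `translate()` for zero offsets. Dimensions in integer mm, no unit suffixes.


cube([87, 190, 2191]);
translate([1002, 0, 0]) cube([87, 190, 2191]);
translate([0, 0, 2191]) cube([1089, 190, 43]);


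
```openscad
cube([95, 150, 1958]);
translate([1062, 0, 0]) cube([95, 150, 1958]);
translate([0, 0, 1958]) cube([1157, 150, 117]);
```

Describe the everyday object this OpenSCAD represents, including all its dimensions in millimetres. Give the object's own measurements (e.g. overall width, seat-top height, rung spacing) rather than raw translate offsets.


A door frame. The clear opening is 967 mm wide and 1958 mm high. Two 95 mm wide jambs, 150 mm deep, stand either side of the opening from the floor to the top of the opening. A 117 mm thick head sits across the top of both jambs, spanning the full outside width of the frame.


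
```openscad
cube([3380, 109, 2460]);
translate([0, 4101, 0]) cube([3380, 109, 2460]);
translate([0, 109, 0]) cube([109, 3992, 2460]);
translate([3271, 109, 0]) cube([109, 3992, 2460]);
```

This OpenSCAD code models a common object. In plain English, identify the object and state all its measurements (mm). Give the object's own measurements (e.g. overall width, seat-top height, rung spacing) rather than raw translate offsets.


The wall frame of a small rectangular building: four walls, each 2460 mm tall and 109 mm thick, enclosing a footprint 3380 mm (x) by 4210 mm (y) outside-to-outside, with no floor or roof. The front and back walls (the −y and +y sides) span the full width; the two side walls fit between them.


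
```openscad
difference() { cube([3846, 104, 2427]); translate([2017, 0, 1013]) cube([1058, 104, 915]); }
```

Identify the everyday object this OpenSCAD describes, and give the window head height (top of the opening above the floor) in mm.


A wall with a window opening. The window head height is 1928 mm.

A wall with a rectangular opening subtracted — a window. Sill at z = 1013, opening 915 mm tall, so the head is at 1013 + 915 = 1928 mm.


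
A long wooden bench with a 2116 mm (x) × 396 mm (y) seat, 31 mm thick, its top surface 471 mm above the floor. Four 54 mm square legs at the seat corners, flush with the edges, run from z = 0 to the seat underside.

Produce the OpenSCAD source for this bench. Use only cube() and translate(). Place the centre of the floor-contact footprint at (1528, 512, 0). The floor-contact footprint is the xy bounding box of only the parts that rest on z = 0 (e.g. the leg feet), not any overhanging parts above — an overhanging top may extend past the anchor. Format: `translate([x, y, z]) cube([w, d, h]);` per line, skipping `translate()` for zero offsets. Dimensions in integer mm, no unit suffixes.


// leg_h = 471 − 31 = 440
translate([470, 314, 440]) cube([2116, 396, 31]);
translate([470, 314, 0]) cube([54, 54, 440]);
translate([470, 656, 0]) cube([54, 54, 440]);
translate([2532, 314, 0]) cube([54, 54, 440]);
translate([2532, 656, 0]) cube([54, 54, 440]);


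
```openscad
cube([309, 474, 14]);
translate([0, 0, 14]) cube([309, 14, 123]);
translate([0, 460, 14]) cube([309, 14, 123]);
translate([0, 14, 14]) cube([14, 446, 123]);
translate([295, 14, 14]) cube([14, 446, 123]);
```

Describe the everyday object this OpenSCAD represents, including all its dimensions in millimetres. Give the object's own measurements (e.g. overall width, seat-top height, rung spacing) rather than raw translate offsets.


An open-topped rectangular box: outside dimensions 309×474×137 mm, with a uniform wall and base thickness of 14 mm. The base is a full 309×474 slab on the floor; four walls sit on top of the base. The front and back walls (the −y and +y sides) span the full width; the two side walls fit between them.


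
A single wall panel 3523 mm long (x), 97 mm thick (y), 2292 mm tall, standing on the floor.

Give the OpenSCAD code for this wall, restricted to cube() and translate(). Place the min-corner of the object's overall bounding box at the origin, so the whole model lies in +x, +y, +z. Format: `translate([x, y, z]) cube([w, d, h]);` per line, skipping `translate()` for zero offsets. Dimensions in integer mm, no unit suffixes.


cube([3523, 97, 2292]);


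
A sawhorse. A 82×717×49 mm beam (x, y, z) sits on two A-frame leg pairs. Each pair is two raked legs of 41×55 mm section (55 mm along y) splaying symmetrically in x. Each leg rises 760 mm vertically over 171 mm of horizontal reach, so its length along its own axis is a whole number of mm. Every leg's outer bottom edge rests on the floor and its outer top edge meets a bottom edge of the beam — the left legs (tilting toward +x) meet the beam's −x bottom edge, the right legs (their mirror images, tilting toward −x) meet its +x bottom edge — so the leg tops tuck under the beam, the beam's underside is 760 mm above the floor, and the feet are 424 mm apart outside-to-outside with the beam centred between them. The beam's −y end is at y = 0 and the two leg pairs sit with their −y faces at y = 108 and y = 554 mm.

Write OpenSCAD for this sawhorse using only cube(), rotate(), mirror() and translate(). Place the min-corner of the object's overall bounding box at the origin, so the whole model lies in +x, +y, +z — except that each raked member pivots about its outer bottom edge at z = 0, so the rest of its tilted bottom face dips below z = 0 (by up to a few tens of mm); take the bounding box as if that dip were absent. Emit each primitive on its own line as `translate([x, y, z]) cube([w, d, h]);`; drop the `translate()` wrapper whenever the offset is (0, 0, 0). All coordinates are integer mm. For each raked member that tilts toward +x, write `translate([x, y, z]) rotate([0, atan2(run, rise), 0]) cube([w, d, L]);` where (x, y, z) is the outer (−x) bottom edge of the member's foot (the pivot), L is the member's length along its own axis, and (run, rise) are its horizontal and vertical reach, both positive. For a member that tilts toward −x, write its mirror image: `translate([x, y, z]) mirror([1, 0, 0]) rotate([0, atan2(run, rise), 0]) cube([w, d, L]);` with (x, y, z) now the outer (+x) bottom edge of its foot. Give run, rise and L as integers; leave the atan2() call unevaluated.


// leg length = √(171² + 760²) = 779
// right-leg outer foot x = 2·171 + 82 = 424
// beam min-corner = (171, 0, 760)
translate([171, 0, 760]) cube([82, 717, 49]);
translate([0, 108, 0]) rotate([0, atan2(171, 760), 0]) cube([41, 55, 779]);
translate([424, 108, 0]) mirror([1, 0, 0]) rotate([0, atan2(171, 760), 0]) cube([41, 55, 779]);
translate([0, 554, 0]) rotate([0, atan2(171, 760), 0]) cube([41, 55, 779]);
translate([424, 554, 0]) mirror([1, 0, 0]) rotate([0, atan2(171, 760), 0]) cube([41, 55, 779]);


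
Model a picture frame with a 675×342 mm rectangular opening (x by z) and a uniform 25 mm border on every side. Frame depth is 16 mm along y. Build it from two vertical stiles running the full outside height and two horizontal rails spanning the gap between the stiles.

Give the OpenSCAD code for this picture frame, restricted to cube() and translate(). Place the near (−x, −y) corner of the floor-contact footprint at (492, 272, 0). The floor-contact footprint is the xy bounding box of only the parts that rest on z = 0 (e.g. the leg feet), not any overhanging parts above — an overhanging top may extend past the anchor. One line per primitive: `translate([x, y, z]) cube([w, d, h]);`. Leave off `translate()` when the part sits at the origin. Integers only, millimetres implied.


translate([492, 272, 0]) cube([25, 16, 392]);
translate([1192, 272, 0]) cube([25, 16, 392]);
translate([517, 272, 0]) cube([675, 16, 25]);
translate([517, 272, 367]) cube([675, 16, 25]);


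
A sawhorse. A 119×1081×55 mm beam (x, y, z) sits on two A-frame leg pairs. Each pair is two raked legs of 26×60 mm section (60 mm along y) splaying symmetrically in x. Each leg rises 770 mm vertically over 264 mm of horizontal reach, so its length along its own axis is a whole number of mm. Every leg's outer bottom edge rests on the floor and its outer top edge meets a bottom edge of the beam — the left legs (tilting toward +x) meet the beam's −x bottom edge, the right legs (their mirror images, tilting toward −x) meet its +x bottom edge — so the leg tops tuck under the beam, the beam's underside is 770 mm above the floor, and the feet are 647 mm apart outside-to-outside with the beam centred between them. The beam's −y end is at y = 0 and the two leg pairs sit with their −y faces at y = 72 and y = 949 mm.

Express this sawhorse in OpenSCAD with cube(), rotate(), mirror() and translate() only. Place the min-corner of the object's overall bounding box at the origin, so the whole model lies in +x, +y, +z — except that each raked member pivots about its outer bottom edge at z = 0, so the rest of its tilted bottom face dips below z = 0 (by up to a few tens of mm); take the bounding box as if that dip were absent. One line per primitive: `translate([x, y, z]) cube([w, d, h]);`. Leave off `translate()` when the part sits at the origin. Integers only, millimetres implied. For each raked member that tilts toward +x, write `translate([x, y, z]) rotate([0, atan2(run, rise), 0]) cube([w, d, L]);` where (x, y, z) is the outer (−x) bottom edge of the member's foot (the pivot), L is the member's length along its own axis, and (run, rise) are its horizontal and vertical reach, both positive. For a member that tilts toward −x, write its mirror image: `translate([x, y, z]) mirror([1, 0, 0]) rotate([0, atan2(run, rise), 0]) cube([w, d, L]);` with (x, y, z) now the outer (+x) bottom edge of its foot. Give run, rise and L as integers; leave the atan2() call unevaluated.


translate([264, 0, 770]) cube([119, 1081, 55]);
translate([0, 72, 0]) rotate([0, atan2(264, 770), 0]) cube([26, 60, 814]);
translate([647, 72, 0]) mirror([1, 0, 0]) rotate([0, atan2(264, 770), 0]) cube([26, 60, 814]);
translate([0, 949, 0]) rotate([0, atan2(264, 770), 0]) cube([26, 60, 814]);
translate([647, 949, 0]) mirror([1, 0, 0]) rotate([0, atan2(264, 770), 0]) cube([26, 60, 814]);


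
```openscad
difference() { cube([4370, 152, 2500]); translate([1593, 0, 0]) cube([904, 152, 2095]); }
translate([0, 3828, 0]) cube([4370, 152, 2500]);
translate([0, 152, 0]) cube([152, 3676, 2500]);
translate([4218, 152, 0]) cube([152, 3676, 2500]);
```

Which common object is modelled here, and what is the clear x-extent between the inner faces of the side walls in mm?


A single room. The interior width is 4066 mm.

Four walls enclosing a rectangle with a door in the front wall — a room. Outside width 4370 minus two 152 mm walls gives 4066 mm.


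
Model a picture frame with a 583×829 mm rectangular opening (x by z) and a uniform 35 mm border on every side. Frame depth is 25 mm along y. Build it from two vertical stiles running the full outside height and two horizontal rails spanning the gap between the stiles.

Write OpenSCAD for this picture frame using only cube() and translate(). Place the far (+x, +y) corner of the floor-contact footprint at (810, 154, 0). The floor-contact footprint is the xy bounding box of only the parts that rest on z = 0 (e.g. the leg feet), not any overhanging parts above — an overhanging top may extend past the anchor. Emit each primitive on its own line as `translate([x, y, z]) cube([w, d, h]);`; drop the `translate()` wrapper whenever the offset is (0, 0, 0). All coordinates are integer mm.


translate([157, 129, 0]) cube([35, 25, 899]);
translate([775, 129, 0]) cube([35, 25, 899]);
translate([192, 129, 0]) cube([583, 25, 35]);
translate([192, 129, 864]) cube([583, 25, 35]);


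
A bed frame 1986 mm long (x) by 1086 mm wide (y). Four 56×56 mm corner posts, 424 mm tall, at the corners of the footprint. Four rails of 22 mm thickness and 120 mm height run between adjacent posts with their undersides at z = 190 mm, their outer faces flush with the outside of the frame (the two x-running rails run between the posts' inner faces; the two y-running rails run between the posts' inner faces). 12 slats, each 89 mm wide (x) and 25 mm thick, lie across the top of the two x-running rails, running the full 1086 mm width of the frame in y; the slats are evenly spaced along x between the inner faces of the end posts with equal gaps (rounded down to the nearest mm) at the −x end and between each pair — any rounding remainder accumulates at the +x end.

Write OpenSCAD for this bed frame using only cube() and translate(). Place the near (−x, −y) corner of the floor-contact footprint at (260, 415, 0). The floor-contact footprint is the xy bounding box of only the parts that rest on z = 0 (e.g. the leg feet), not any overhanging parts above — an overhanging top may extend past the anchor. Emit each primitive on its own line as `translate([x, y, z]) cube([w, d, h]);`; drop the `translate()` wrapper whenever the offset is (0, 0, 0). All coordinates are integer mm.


translate([260, 415, 0]) cube([56, 56, 424]);
translate([260, 1445, 0]) cube([56, 56, 424]);
translate([2190, 415, 0]) cube([56, 56, 424]);
translate([2190, 1445, 0]) cube([56, 56, 424]);
translate([316, 415, 190]) cube([1874, 22, 120]);
translate([316, 1479, 190]) cube([1874, 22, 120]);
translate([260, 471, 190]) cube([22, 974, 120]);
translate([2224, 471, 190]) cube([22, 974, 120]);
translate([378, 415, 310]) cube([89, 1086, 25]);
translate([529, 415, 310]) cube([89, 1086, 25]);
translate([680, 415, 310]) cube([89, 1086, 25]);
translate([831, 415, 310]) cube([89, 1086, 25]);
translate([982, 415, 310]) cube([89, 1086, 25]);
translate([1133, 415, 310]) cube([89, 1086, 25]);
translate([1284, 415, 310]) cube([89, 1086, 25]);
translate([1435, 415, 310]) cube([89, 1086, 25]);
translate([1586, 415, 310]) cube([89, 1086, 25]);
translate([1737, 415, 310]) cube([89, 1086, 25]);
translate([1888, 415, 310]) cube([89, 1086, 25]);
translate([2039, 415, 310]) cube([89, 1086, 25]);


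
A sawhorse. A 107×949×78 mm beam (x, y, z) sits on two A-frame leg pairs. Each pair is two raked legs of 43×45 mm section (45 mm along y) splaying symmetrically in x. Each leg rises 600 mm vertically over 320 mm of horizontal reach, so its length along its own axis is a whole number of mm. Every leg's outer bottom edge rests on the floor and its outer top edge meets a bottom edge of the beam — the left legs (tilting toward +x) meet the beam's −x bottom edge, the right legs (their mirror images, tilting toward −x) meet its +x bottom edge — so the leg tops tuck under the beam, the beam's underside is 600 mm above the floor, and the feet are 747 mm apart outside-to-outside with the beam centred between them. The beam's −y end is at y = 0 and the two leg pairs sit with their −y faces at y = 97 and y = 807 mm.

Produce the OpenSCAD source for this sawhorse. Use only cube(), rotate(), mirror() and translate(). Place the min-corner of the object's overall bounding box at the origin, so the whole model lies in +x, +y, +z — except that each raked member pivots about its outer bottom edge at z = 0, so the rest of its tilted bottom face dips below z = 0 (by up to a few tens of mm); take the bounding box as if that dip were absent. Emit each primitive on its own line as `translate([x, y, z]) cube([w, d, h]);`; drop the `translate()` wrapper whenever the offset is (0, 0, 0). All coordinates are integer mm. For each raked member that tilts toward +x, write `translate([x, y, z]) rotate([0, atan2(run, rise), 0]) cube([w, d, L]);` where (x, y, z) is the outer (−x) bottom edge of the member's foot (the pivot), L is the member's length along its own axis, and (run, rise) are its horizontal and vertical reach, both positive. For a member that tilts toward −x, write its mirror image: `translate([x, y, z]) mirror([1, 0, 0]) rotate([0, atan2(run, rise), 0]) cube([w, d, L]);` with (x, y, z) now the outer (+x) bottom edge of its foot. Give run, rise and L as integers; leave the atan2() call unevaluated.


translate([320, 0, 600]) cube([107, 949, 78]);
translate([0, 97, 0]) rotate([0, atan2(320, 600), 0]) cube([43, 45, 680]);
translate([747, 97, 0]) mirror([1, 0, 0]) rotate([0, atan2(320, 600), 0]) cube([43, 45, 680]);
translate([0, 807, 0]) rotate([0, atan2(320, 600), 0]) cube([43, 45, 680]);
translate([747, 807, 0]) mirror([1, 0, 0]) rotate([0, atan2(320, 600), 0]) cube([43, 45, 680]);


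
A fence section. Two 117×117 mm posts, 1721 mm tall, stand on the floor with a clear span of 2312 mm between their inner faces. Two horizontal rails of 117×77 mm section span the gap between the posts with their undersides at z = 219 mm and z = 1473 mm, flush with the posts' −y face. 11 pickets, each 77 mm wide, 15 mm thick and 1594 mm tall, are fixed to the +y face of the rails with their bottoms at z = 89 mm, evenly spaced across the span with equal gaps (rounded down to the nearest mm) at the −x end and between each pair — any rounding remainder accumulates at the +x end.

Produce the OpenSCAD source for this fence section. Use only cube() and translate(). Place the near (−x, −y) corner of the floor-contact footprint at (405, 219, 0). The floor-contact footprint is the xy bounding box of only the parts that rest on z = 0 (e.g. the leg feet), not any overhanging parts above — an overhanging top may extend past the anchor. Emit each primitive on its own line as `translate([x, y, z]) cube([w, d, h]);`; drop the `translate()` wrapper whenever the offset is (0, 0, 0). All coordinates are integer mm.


translate([405, 219, 0]) cube([117, 117, 1721]);
translate([2834, 219, 0]) cube([117, 117, 1721]);
translate([522, 219, 219]) cube([2312, 117, 77]);
translate([522, 219, 1473]) cube([2312, 117, 77]);
translate([644, 336, 89]) cube([77, 15, 1594]);
translate([843, 336, 89]) cube([77, 15, 1594]);
translate([1042, 336, 89]) cube([77, 15, 1594]);
translate([1241, 336, 89]) cube([77, 15, 1594]);
translate([1440, 336, 89]) cube([77, 15, 1594]);
translate([1639, 336, 89]) cube([77, 15, 1594]);
translate([1838, 336, 89]) cube([77, 15, 1594]);
translate([2037, 336, 89]) cube([77, 15, 1594]);
translate([2236, 336, 89]) cube([77, 15, 1594]);
translate([2435, 336, 89]) cube([77, 15, 1594]);
translate([2634, 336, 89]) cube([77, 15, 1594]);


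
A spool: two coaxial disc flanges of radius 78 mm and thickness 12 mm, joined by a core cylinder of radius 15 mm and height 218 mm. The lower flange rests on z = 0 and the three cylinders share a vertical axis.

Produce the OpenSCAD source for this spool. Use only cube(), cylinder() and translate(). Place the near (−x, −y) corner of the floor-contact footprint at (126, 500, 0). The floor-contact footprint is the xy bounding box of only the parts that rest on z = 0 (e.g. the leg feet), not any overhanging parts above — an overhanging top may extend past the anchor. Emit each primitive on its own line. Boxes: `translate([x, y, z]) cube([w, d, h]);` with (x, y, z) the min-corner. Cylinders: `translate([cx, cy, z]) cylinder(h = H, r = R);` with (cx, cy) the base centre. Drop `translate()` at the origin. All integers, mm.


translate([204, 578, 0]) cylinder(h = 12, r = 78);
translate([204, 578, 12]) cylinder(h = 218, r = 15);
translate([204, 578, 230]) cylinder(h = 12, r = 78);


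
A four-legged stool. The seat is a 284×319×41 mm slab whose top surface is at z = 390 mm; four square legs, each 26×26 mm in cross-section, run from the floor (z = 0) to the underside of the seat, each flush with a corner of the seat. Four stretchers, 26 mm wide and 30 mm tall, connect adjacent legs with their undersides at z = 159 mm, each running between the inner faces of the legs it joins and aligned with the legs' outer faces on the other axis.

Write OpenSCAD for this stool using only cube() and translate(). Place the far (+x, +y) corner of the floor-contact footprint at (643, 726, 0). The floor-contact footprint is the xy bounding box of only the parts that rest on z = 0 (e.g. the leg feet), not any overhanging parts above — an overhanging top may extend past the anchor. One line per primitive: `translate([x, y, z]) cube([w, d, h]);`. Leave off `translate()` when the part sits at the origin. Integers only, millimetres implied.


translate([359, 407, 349]) cube([284, 319, 41]);
translate([359, 407, 0]) cube([26, 26, 349]);
translate([617, 407, 0]) cube([26, 26, 349]);
translate([359, 700, 0]) cube([26, 26, 349]);
translate([617, 700, 0]) cube([26, 26, 349]);
translate([385, 407, 159]) cube([232, 26, 30]);
translate([385, 700, 159]) cube([232, 26, 30]);
translate([359, 433, 159]) cube([26, 267, 30]);
translate([617, 433, 159]) cube([26, 267, 30]);
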